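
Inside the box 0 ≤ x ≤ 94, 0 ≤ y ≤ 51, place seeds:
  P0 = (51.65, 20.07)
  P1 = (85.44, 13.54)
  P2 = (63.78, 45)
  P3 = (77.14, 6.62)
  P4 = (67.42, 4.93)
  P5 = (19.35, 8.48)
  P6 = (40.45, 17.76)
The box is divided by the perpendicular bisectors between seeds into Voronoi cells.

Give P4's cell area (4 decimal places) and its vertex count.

Area of P4's cell: 291.3303 (4 vertices)

1. box [0,94]×[0,51]: [(0, 0) (94, 0) (94, 51) (0, 51)]
2. ⊥bis P4·P0 via (59.535,12.5): [(47.5344, 0) (94, 0) (94, 48.3991)]  |A|=1124.4485
3. ⊥bis P4·P1 via (76.43,9.235): [(69.7741, 23.1652) (47.5344, 0) (80.8425, 0)]  |A|=385.7947
4. ⊥bis P4·P2 via (65.6,24.965): [(69.7741, 23.1652) (47.5344, 0) (80.8425, 0)]  |A|=385.7947
5. ⊥bis P4·P3 via (72.28,5.775): [(69.3358, 22.7086) (47.5344, 0) (73.2841, 0)]  |A|=292.3702
6. ⊥bis P4·P5 via (43.385,6.705): [(69.3358, 22.7086) (47.5344, 0) (73.2841, 0)]  |A|=292.3702
7. ⊥bis P4·P6 via (53.935,11.345): [(69.3358, 22.7086) (49.5238, 2.0722) (48.538, 0) (73.2841, 0)]  |A|=291.3303
8. canonical 4-gon: [(69.3358, 22.7086) (49.5238, 2.0722) (48.538, 0) (73.2841, 0)]
9. shoelace: 291.3303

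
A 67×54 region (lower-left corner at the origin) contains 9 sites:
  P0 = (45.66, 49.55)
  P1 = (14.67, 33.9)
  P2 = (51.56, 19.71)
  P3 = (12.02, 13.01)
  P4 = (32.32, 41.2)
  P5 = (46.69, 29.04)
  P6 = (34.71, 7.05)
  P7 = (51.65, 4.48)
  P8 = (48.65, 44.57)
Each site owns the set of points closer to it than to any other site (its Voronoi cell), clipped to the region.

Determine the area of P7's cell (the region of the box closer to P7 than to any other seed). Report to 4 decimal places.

1. box [0,67]×[0,54]: [(0, 0) (67, 0) (67, 54) (0, 54)]
2. ⊥bis P7·P0 via (48.655,27.015): [(0, 20.5485) (0, 0) (67, 0) (67, 29.4531)]  |A|=1675.0559
3. ⊥bis P7·P1 via (33.16,19.19): [(38.2893, 25.6374) (17.8931, 0) (67, 0) (67, 29.4531)]  |A|=1052.2955
4. ⊥bis P7·P2 via (51.605,12.095): [(27.4017, 11.952) (17.8931, 0) (67, 0) (67, 12.186)]  |A|=534.7342
5. ⊥bis P7·P3 via (31.835,8.745): [(32.5318, 11.9823) (29.9527, 0) (67, 0) (67, 12.186)]  |A|=431.97
6. ⊥bis P7·P4 via (41.985,22.84): [(32.5318, 11.9823) (29.9527, 0) (67, 0) (67, 12.186)]  |A|=431.97
7. ⊥bis P7·P5 via (49.17,16.76): [(32.5318, 11.9823) (29.9527, 0) (67, 0) (67, 12.186)]  |A|=431.97
8. ⊥bis P7·P6 via (43.18,5.765): [(44.1336, 12.0508) (42.3054, 0) (67, 0) (67, 12.186)]  |A|=288.12
9. ⊥bis P7·P8 via (50.15,24.525): [(44.1336, 12.0508) (42.3054, 0) (67, 0) (67, 12.186)]  |A|=288.12
10. canonical 4-gon: [(44.1336, 12.0508) (42.3054, 0) (67, 0) (67, 12.186)]
11. shoelace: 288.12

Area of P7's cell: 288.1200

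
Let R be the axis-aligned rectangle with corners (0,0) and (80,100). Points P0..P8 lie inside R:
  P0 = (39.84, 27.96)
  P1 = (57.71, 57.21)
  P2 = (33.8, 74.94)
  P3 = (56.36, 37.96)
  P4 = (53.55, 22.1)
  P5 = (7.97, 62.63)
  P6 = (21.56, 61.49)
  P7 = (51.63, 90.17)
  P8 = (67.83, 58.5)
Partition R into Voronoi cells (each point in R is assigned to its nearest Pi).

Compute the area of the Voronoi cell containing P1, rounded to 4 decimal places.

1. box [0,80]×[0,100]: [(0, 0) (80, 0) (80, 100) (0, 100)]
2. ⊥bis P1·P0 via (48.775,42.585): [(0, 72.3836) (80, 23.5084) (80, 100) (0, 100)]  |A|=4164.32
3. ⊥bis P1·P2 via (45.755,66.075): [(34.7088, 51.1786) (80, 23.5084) (80, 100) (70.9114, 100)]  |A|=1954.055
4. ⊥bis P1·P3 via (57.035,47.585): [(34.7088, 51.1786) (38.4585, 48.8878) (80, 45.9745) (80, 100) (70.9114, 100)]  |A|=1487.4177
5. ⊥bis P1·P4 via (55.63,39.655): [(34.7088, 51.1786) (38.4585, 48.8878) (80, 45.9745) (80, 100) (70.9114, 100)]  |A|=1487.4177
6. ⊥bis P1·P5 via (32.84,59.92): [(34.7088, 51.1786) (38.4585, 48.8878) (80, 45.9745) (80, 100) (70.9114, 100)]  |A|=1487.4177
7. ⊥bis P1·P6 via (39.635,59.35): [(39.4197, 57.5314) (38.4005, 48.9232) (38.4585, 48.8878) (80, 45.9745) (80, 100) (70.9114, 100)]  |A|=1470.379
8. ⊥bis P1·P7 via (54.67,73.69): [(50.8839, 72.9916) (39.4197, 57.5314) (38.4005, 48.9232) (38.4585, 48.8878) (80, 45.9745) (80, 78.3625)]  |A|=1032.6452
9. ⊥bis P1·P8 via (62.77,57.855): [(60.6118, 74.7861) (50.8839, 72.9916) (39.4197, 57.5314) (38.4005, 48.9232) (38.4585, 48.8878) (64.1427, 47.0865)]  |A|=501.015
10. canonical 6-gon: [(60.6118, 74.7861) (50.8839, 72.9916) (39.4197, 57.5314) (38.4005, 48.9232) (38.4585, 48.8878) (64.1427, 47.0865)]
11. shoelace: 501.015

Area of P1's cell: 501.0150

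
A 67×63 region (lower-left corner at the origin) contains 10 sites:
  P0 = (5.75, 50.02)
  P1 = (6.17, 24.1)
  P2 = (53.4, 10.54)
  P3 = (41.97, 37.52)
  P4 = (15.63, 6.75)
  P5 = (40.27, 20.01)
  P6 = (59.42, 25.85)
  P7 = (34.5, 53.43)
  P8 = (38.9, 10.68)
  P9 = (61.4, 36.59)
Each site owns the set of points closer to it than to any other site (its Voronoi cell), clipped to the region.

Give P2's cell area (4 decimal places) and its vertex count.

Area of P2's cell: 360.9370 (5 vertices)

1. box [0,67]×[0,63]: [(0, 0) (67, 0) (67, 63) (0, 63)]
2. ⊥bis P2·P0 via (29.575,30.28): [(4.4868, 0) (67, 0) (67, 63) (56.6849, 63)]  |A|=2294.0933
3. ⊥bis P2·P1 via (29.785,17.32): [(35.5903, 37.5401) (24.8123, 0) (67, 0) (67, 63) (56.6849, 63)]  |A|=1912.5812
4. ⊥bis P2·P3 via (47.685,24.03): [(29.4996, 16.3258) (24.8123, 0) (67, 0) (67, 32.2127)]  |A|=948.3696
5. ⊥bis P2·P4 via (34.515,8.645): [(33.5712, 18.0507) (35.3825, 0) (67, 0) (67, 32.2127)]  |A|=823.7765
6. ⊥bis P2·P5 via (46.835,15.275): [(55.5539, 27.3636) (35.8179, 0) (67, 0) (67, 32.2127)]  |A|=610.9825
7. ⊥bis P2·P6 via (56.41,18.195): [(50.5912, 20.483) (35.8179, 0) (67, 0) (67, 14.0309)]  |A|=434.466
8. ⊥bis P2·P7 via (43.95,31.985): [(50.5912, 20.483) (35.8179, 0) (67, 0) (67, 14.0309)]  |A|=434.466
9. ⊥bis P2·P8 via (46.15,10.61): [(50.5912, 20.483) (46.1864, 14.3757) (46.0476, 0) (67, 0) (67, 14.0309)]  |A|=360.937
10. ⊥bis P2·P9 via (57.4,23.565): [(50.5912, 20.483) (46.1864, 14.3757) (46.0476, 0) (67, 0) (67, 14.0309)]  |A|=360.937
11. canonical 5-gon: [(50.5912, 20.483) (46.1864, 14.3757) (46.0476, 0) (67, 0) (67, 14.0309)]
12. shoelace: 360.937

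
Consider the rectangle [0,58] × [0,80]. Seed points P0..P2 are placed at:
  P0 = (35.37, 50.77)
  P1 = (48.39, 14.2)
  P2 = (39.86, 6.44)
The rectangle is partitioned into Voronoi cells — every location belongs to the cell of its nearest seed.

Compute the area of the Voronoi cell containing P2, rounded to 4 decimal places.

Area of P2's cell: 1091.6588

1. box [0,58]×[0,80]: [(0, 0) (58, 0) (58, 80) (0, 80)]
2. ⊥bis P2·P0 via (37.615,28.605): [(0, 24.7951) (0, 0) (58, 0) (58, 30.6697)]  |A|=1608.4805
3. ⊥bis P2·P1 via (44.125,10.32): [(28.3448, 27.6661) (0, 24.7951) (0, 0) (53.5134, 0)]  |A|=1091.6588
4. canonical 4-gon: [(28.3448, 27.6661) (0, 24.7951) (0, 0) (53.5134, 0)]
5. shoelace: 1091.6588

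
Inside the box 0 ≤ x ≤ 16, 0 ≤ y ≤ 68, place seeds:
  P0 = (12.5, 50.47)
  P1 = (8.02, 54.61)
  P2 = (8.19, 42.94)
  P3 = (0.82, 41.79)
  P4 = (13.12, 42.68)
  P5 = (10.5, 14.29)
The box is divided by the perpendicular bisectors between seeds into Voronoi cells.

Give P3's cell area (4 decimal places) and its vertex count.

Area of P3's cell: 114.8943 (4 vertices)

1. box [0,16]×[0,68]: [(0, 0) (16, 0) (16, 68) (0, 68)]
2. ⊥bis P3·P0 via (6.66,46.13): [(0, 55.0918) (0, 0) (16, 0) (16, 33.5619)]  |A|=709.2299
3. ⊥bis P3·P1 via (4.42,48.2): [(5.6243, 47.5236) (0, 50.6824) (0, 0) (16, 0) (16, 33.5619)]  |A|=696.8297
4. ⊥bis P3·P2 via (4.505,42.365): [(3.5152, 48.7081) (0, 50.6824) (0, 0) (11.1155, 0)]  |A|=359.7889
5. ⊥bis P3·P4 via (6.97,42.235): [(9.0839, 13.02) (3.5152, 48.7081) (0, 50.6824) (0, 0) (10.026, 0)]  |A|=352.6961
6. ⊥bis P3·P5 via (5.66,28.04): [(6.684, 28.4004) (3.5152, 48.7081) (0, 50.6824) (0, 26.0477)]  |A|=114.8943
7. canonical 4-gon: [(6.684, 28.4004) (3.5152, 48.7081) (0, 50.6824) (0, 26.0477)]
8. shoelace: 114.8943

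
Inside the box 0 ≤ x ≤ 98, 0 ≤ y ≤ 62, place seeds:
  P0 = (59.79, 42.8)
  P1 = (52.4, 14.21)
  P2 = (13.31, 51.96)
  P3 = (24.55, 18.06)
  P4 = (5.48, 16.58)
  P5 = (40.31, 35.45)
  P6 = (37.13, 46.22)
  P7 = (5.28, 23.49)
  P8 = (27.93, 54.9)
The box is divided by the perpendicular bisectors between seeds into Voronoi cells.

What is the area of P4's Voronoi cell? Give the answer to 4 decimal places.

Area of P4's cell: 313.0437

1. box [0,98]×[0,62]: [(0, 0) (98, 0) (98, 62) (0, 62)]
2. ⊥bis P4·P0 via (32.635,29.69): [(0, 0) (46.9689, 0) (17.0362, 62) (0, 62)]  |A|=1984.1583
3. ⊥bis P4·P1 via (28.94,15.395): [(0, 0) (28.1624, 0) (29.9436, 35.2647) (17.0362, 62) (0, 62)]  |A|=1652.5562
4. ⊥bis P4·P2 via (9.395,34.27): [(0, 36.3492) (0, 0) (28.1624, 0) (29.6668, 29.7836)]  |A|=958.5711
5. ⊥bis P4·P3 via (15.015,17.32): [(13.7748, 33.3007) (0, 36.3492) (0, 0) (16.3592, 0)]  |A|=522.7371
6. ⊥bis P4·P5 via (22.895,26.015): [(13.7748, 33.3007) (0, 36.3492) (0, 0) (16.3592, 0)]  |A|=522.7371
7. ⊥bis P4·P6 via (21.305,31.4): [(13.7748, 33.3007) (0, 36.3492) (0, 0) (16.3592, 0)]  |A|=522.7371
8. ⊥bis P4·P7 via (5.38,20.035): [(14.7832, 20.3072) (0, 19.8793) (0, 0) (16.3592, 0)]  |A|=313.0437
9. ⊥bis P4·P8 via (16.705,35.74): [(14.7832, 20.3072) (0, 19.8793) (0, 0) (16.3592, 0)]  |A|=313.0437
10. canonical 4-gon: [(14.7832, 20.3072) (0, 19.8793) (0, 0) (16.3592, 0)]
11. shoelace: 313.0437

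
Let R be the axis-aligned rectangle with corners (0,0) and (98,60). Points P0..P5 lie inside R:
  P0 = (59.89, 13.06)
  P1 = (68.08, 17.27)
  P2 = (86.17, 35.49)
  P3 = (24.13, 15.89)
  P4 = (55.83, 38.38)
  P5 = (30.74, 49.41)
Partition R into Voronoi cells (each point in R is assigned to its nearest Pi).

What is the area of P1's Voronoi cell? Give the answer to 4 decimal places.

Area of P1's cell: 710.9707

1. box [0,98]×[0,60]: [(0, 0) (98, 0) (98, 60) (0, 60)]
2. ⊥bis P1·P0 via (63.985,15.165): [(71.7804, 0) (98, 0) (98, 60) (40.9379, 60)]  |A|=2498.4484
3. ⊥bis P1·P2 via (77.125,26.38): [(71.7804, 0) (98, 0) (98, 5.6539) (43.2634, 60) (40.9379, 60)]  |A|=1011.0891
4. ⊥bis P1·P3 via (46.105,16.58): [(44.9891, 52.119) (71.7804, 0) (98, 0) (98, 5.6539) (44.7892, 58.4851)]  |A|=997.2204
5. ⊥bis P1·P4 via (61.955,27.825): [(58.506, 25.8236) (71.7804, 0) (98, 0) (98, 5.6539) (70.6107, 32.8478)]  |A|=710.9707
6. ⊥bis P1·P5 via (49.41,33.34): [(58.506, 25.8236) (71.7804, 0) (98, 0) (98, 5.6539) (70.6107, 32.8478)]  |A|=710.9707
7. canonical 5-gon: [(58.506, 25.8236) (71.7804, 0) (98, 0) (98, 5.6539) (70.6107, 32.8478)]
8. shoelace: 710.9707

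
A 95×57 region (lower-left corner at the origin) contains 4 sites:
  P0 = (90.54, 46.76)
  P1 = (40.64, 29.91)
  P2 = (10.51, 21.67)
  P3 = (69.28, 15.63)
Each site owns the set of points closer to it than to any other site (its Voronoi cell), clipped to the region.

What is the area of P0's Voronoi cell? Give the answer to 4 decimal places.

Area of P0's cell: 823.9488

1. box [0,95]×[0,57]: [(0, 0) (95, 0) (95, 57) (0, 57)]
2. ⊥bis P0·P1 via (65.59,38.335): [(78.5348, 0) (95, 0) (95, 57) (59.2873, 57)]  |A|=1487.0709
3. ⊥bis P0·P2 via (50.525,34.215): [(78.5348, 0) (95, 0) (95, 57) (59.2873, 57)]  |A|=1487.0709
4. ⊥bis P0·P3 via (79.91,31.195): [(64.4314, 41.766) (95, 20.8894) (95, 57) (59.2873, 57)]  |A|=823.9488
5. canonical 4-gon: [(64.4314, 41.766) (95, 20.8894) (95, 57) (59.2873, 57)]
6. shoelace: 823.9488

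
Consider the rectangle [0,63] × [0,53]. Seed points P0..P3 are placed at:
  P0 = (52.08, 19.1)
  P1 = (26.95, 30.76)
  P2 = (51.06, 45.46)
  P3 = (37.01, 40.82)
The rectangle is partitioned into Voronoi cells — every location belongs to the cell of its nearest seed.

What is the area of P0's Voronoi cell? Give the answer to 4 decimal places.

1. box [0,63]×[0,53]: [(0, 0) (63, 0) (63, 53) (0, 53)]
2. ⊥bis P0·P1 via (39.515,24.93): [(27.9478, 0) (63, 0) (63, 53) (52.5391, 53)]  |A|=1206.0966
3. ⊥bis P0·P2 via (51.57,32.28): [(42.7673, 31.9394) (27.9478, 0) (63, 0) (63, 32.7223)]  |A|=890.8035
4. ⊥bis P0·P3 via (44.545,29.96): [(47.6713, 32.1291) (40.5688, 27.2012) (27.9478, 0) (63, 0) (63, 32.7223)]  |A|=879.3939
5. canonical 5-gon: [(47.6713, 32.1291) (40.5688, 27.2012) (27.9478, 0) (63, 0) (63, 32.7223)]
6. shoelace: 879.3939

Area of P0's cell: 879.3939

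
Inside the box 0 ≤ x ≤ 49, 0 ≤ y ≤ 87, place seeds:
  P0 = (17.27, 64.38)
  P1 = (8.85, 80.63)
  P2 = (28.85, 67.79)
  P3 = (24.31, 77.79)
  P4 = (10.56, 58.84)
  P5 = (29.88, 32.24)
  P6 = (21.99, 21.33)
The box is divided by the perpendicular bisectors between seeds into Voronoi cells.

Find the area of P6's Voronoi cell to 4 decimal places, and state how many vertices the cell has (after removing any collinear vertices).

Area of P6's cell: 1310.5503 (5 vertices)

1. box [0,49]×[0,87]: [(0, 0) (49, 0) (49, 87) (0, 87)]
2. ⊥bis P6·P0 via (19.63,42.855): [(0, 40.7028) (0, 0) (49, 0) (49, 46.0751)]  |A|=2126.0584
3. ⊥bis P6·P1 via (15.42,50.98): [(0, 40.7028) (0, 0) (49, 0) (49, 46.0751)]  |A|=2126.0584
4. ⊥bis P6·P2 via (25.42,44.56): [(29.5794, 43.9459) (0, 40.7028) (0, 0) (49, 0) (49, 41.0783)]  |A|=2077.5379
5. ⊥bis P6·P3 via (23.15,49.56): [(29.5794, 43.9459) (0, 40.7028) (0, 0) (49, 0) (49, 41.0783)]  |A|=2077.5379
6. ⊥bis P6·P4 via (16.275,40.085): [(29.5794, 43.9459) (28.5888, 43.8372) (0, 35.1257) (0, 0) (49, 0) (49, 41.0783)]  |A|=1997.8171
7. ⊥bis P6·P5 via (25.935,26.785): [(10.1324, 38.2132) (0, 35.1257) (0, 0) (49, 0) (49, 10.1046)]  |A|=1310.5503
8. canonical 5-gon: [(10.1324, 38.2132) (0, 35.1257) (0, 0) (49, 0) (49, 10.1046)]
9. shoelace: 1310.5503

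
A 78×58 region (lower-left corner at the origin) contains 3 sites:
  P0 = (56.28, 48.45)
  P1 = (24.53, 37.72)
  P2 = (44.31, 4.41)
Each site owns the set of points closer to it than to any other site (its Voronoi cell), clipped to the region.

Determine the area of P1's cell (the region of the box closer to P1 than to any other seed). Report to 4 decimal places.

Area of P1's cell: 1843.8802

1. box [0,78]×[0,58]: [(0, 0) (78, 0) (78, 58) (0, 58)]
2. ⊥bis P1·P0 via (40.405,43.085): [(0, 0) (54.9657, 0) (35.3644, 58) (0, 58)]  |A|=2619.5737
3. ⊥bis P1·P2 via (34.42,21.065): [(0, 0.6259) (45.6026, 27.7054) (35.3644, 58) (0, 58)]  |A|=1843.8802
4. canonical 4-gon: [(0, 0.6259) (45.6026, 27.7054) (35.3644, 58) (0, 58)]
5. shoelace: 1843.8802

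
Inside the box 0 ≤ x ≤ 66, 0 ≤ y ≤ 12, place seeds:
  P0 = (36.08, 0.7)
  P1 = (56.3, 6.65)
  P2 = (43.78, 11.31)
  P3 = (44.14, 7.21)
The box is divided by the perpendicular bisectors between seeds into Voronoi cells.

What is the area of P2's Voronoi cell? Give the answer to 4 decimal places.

Area of P2's cell: 47.9498

1. box [0,66]×[0,12]: [(0, 0) (66, 0) (66, 12) (0, 12)]
2. ⊥bis P2·P0 via (39.93,6.005): [(48.2044, 0) (66, 0) (66, 12) (31.6694, 12)]  |A|=312.7573
3. ⊥bis P2·P1 via (50.04,8.98): [(47.0181, 0.861) (51.1641, 12) (31.6694, 12)]  |A|=108.576
4. ⊥bis P2·P3 via (43.96,9.26): [(36.3639, 8.593) (50.3532, 9.8214) (51.1641, 12) (31.6694, 12)]  |A|=47.9498
5. canonical 4-gon: [(36.3639, 8.593) (50.3532, 9.8214) (51.1641, 12) (31.6694, 12)]
6. shoelace: 47.9498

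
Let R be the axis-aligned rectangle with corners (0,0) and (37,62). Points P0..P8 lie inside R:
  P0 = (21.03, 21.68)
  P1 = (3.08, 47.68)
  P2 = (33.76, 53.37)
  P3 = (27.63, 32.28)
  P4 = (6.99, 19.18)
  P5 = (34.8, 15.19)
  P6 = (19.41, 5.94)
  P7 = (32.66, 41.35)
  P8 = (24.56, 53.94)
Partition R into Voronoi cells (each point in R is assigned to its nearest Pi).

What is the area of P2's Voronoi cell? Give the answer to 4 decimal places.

1. box [0,37]×[0,62]: [(0, 0) (37, 0) (37, 62) (0, 62)]
2. ⊥bis P2·P0 via (27.395,37.525): [(0, 48.5297) (37, 33.6666) (37, 62) (0, 62)]  |A|=773.3682
3. ⊥bis P2·P1 via (18.42,50.525): [(20.3026, 40.374) (37, 33.6666) (37, 62) (16.2918, 62)]  |A|=460.4637
4. ⊥bis P2·P3 via (30.695,42.825): [(19.23, 46.1574) (37, 40.9924) (37, 62) (16.2918, 62)]  |A|=350.6881
5. ⊥bis P2·P4 via (20.375,36.275): [(19.23, 46.1574) (37, 40.9924) (37, 62) (16.2918, 62)]  |A|=350.6881
6. ⊥bis P2·P5 via (34.28,34.28): [(19.23, 46.1574) (37, 40.9924) (37, 62) (16.2918, 62)]  |A|=350.6881
7. ⊥bis P2·P6 via (26.585,29.655): [(19.23, 46.1574) (37, 40.9924) (37, 62) (16.2918, 62)]  |A|=350.6881
8. ⊥bis P2·P7 via (33.21,47.36): [(18.7618, 48.6822) (37, 47.0132) (37, 62) (16.2918, 62)]  |A|=274.5603
9. ⊥bis P2·P8 via (29.16,53.655): [(28.795, 47.764) (37, 47.0132) (37, 62) (29.677, 62)]  |A|=113.6082
10. canonical 4-gon: [(28.795, 47.764) (37, 47.0132) (37, 62) (29.677, 62)]
11. shoelace: 113.6082

Area of P2's cell: 113.6082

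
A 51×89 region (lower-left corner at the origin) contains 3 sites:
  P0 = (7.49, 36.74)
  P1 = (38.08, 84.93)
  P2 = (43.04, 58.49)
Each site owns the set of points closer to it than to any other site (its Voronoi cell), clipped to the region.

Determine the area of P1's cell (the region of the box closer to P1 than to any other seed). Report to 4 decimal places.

1. box [0,51]×[0,89]: [(0, 0) (51, 0) (51, 89) (0, 89)]
2. ⊥bis P1·P0 via (22.785,60.835): [(0, 75.2984) (51, 42.9247) (51, 89) (0, 89)]  |A|=1524.3097
3. ⊥bis P1·P2 via (40.56,71.71): [(0, 75.2984) (13.6158, 66.6554) (51, 73.6685) (51, 89) (0, 89)]  |A|=949.6439
4. canonical 5-gon: [(0, 75.2984) (13.6158, 66.6554) (51, 73.6685) (51, 89) (0, 89)]
5. shoelace: 949.6439

Area of P1's cell: 949.6439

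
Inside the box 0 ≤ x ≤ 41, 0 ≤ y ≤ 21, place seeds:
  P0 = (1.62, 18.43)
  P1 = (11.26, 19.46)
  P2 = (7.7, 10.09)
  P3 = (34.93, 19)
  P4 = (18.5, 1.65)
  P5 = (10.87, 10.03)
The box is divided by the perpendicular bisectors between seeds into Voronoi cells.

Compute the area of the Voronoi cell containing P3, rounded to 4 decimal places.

Area of P3's cell: 276.3427

1. box [0,41]×[0,21]: [(0, 0) (41, 0) (41, 21) (0, 21)]
2. ⊥bis P3·P0 via (18.275,18.715): [(18.5953, 0) (41, 0) (41, 21) (18.2359, 21)]  |A|=474.2729
3. ⊥bis P3·P1 via (23.095,19.23): [(22.7213, 0) (41, 0) (41, 21) (23.1294, 21)]  |A|=379.5678
4. ⊥bis P3·P2 via (21.315,14.545): [(22.9093, 9.6727) (26.0743, 0) (41, 0) (41, 21) (23.1294, 21)]  |A|=363.3514
5. ⊥bis P3·P4 via (26.715,10.325): [(22.9905, 13.852) (37.6181, 0) (41, 0) (41, 21) (23.1294, 21)]  |A|=276.392
6. ⊥bis P3·P5 via (22.9,14.515): [(22.9982, 14.2515) (23.2327, 13.6227) (37.6181, 0) (41, 0) (41, 21) (23.1294, 21)]  |A|=276.3427
7. canonical 6-gon: [(22.9982, 14.2515) (23.2327, 13.6227) (37.6181, 0) (41, 0) (41, 21) (23.1294, 21)]
8. shoelace: 276.3427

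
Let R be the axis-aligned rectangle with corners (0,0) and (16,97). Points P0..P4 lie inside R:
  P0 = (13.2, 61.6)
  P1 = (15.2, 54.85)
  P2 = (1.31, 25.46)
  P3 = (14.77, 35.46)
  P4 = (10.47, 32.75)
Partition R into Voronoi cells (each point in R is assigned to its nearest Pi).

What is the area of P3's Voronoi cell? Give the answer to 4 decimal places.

1. box [0,16]×[0,97]: [(0, 0) (16, 0) (16, 97) (0, 97)]
2. ⊥bis P3·P0 via (13.985,48.53): [(0, 47.69) (0, 0) (16, 0) (16, 48.651)]  |A|=770.7285
3. ⊥bis P3·P1 via (14.985,45.155): [(0, 45.4873) (0, 0) (16, 0) (16, 45.1325)]  |A|=724.9584
4. ⊥bis P3·P2 via (8.04,30.46): [(0, 45.4873) (0, 41.2818) (16, 19.7458) (16, 45.1325)]  |A|=236.737
5. ⊥bis P3·P4 via (12.62,34.105): [(5.5237, 45.3648) (16, 28.7419) (16, 45.1325)]  |A|=85.8564
6. canonical 3-gon: [(5.5237, 45.3648) (16, 28.7419) (16, 45.1325)]
7. shoelace: 85.8564

Area of P3's cell: 85.8564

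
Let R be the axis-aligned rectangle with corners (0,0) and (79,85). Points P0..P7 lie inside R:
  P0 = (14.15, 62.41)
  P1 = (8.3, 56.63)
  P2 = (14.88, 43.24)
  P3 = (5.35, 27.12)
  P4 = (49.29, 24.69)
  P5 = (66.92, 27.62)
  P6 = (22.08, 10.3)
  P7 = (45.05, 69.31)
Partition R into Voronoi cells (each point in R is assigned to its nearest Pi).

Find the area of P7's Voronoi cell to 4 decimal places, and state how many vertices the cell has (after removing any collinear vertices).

Area of P7's cell: 1691.7397 (6 vertices)

1. box [0,79]×[0,85]: [(0, 0) (79, 0) (79, 85) (0, 85)]
2. ⊥bis P7·P0 via (29.6,65.86): [(44.3066, 0) (79, 0) (79, 85) (25.326, 85)]  |A|=3755.6136
3. ⊥bis P7·P1 via (26.675,62.97): [(36.7946, 33.6407) (48.4018, 0) (79, 0) (79, 85) (25.326, 85)]  |A|=3686.731
4. ⊥bis P7·P2 via (29.965,56.275): [(32.359, 53.5045) (78.5924, 0) (79, 0) (79, 85) (25.326, 85)]  |A|=2838.3907
5. ⊥bis P7·P3 via (25.2,48.215): [(32.359, 53.5045) (78.5924, 0) (79, 0) (79, 85) (25.326, 85)]  |A|=2838.3907
6. ⊥bis P7·P4 via (47.17,47): [(32.359, 53.5045) (38.6769, 46.1929) (79, 50.0246) (79, 85) (25.326, 85)]  |A|=1820.4038
7. ⊥bis P7·P5 via (55.985,48.465): [(32.359, 53.5045) (38.6769, 46.1929) (54.5245, 47.6989) (79, 60.5384) (79, 85) (25.326, 85)]  |A|=1691.7397
8. ⊥bis P7·P6 via (33.565,39.805): [(32.359, 53.5045) (38.6769, 46.1929) (54.5245, 47.6989) (79, 60.5384) (79, 85) (25.326, 85)]  |A|=1691.7397
9. canonical 6-gon: [(32.359, 53.5045) (38.6769, 46.1929) (54.5245, 47.6989) (79, 60.5384) (79, 85) (25.326, 85)]
10. shoelace: 1691.7397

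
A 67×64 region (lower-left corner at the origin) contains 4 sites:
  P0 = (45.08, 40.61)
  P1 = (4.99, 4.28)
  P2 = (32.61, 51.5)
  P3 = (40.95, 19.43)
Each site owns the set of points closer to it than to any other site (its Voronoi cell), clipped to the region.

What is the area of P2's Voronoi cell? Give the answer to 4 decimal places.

1. box [0,67]×[0,64]: [(0, 0) (67, 0) (67, 64) (0, 64)]
2. ⊥bis P2·P0 via (38.845,46.055): [(0, 1.5741) (54.5163, 64) (0, 64)]  |A|=1701.6148
3. ⊥bis P2·P1 via (18.8,27.89): [(0, 38.8865) (21.5678, 26.2711) (54.5163, 64) (0, 64)]  |A|=1299.2416
4. ⊥bis P2·P3 via (36.78,35.465): [(0, 38.8865) (15.3689, 29.8969) (27.4861, 33.0481) (54.5163, 64) (0, 64)]  |A|=1267.5073
5. canonical 5-gon: [(0, 38.8865) (15.3689, 29.8969) (27.4861, 33.0481) (54.5163, 64) (0, 64)]
6. shoelace: 1267.5073

Area of P2's cell: 1267.5073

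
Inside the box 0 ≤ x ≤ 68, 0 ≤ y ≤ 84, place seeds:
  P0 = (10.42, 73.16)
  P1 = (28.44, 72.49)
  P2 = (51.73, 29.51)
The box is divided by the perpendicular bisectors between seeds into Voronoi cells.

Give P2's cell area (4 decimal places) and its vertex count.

Area of P2's cell: 3176.9539 (5 vertices)

1. box [0,68]×[0,84]: [(0, 0) (68, 0) (68, 84) (0, 84)]
2. ⊥bis P2·P0 via (31.075,51.335): [(0, 21.9259) (0, 0) (68, 0) (68, 84) (65.5903, 84)]  |A|=3676.2696
3. ⊥bis P2·P1 via (40.085,51): [(18.1771, 39.1286) (0, 21.9259) (0, 0) (68, 0) (68, 66.1266)]  |A|=3176.9539
4. canonical 5-gon: [(18.1771, 39.1286) (0, 21.9259) (0, 0) (68, 0) (68, 66.1266)]
5. shoelace: 3176.9539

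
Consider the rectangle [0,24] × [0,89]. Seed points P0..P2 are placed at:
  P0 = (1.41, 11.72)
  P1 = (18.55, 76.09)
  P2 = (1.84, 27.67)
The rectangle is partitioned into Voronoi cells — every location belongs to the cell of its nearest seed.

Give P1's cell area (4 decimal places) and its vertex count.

Area of P1's cell: 905.8300 (4 vertices)

1. box [0,24]×[0,89]: [(0, 0) (24, 0) (24, 89) (0, 89)]
2. ⊥bis P1·P0 via (9.98,43.905): [(0, 46.5624) (24, 40.1719) (24, 89) (0, 89)]  |A|=1095.1889
3. ⊥bis P1·P2 via (10.195,51.88): [(0, 55.3983) (24, 47.1158) (24, 89) (0, 89)]  |A|=905.83
4. canonical 4-gon: [(0, 55.3983) (24, 47.1158) (24, 89) (0, 89)]
5. shoelace: 905.83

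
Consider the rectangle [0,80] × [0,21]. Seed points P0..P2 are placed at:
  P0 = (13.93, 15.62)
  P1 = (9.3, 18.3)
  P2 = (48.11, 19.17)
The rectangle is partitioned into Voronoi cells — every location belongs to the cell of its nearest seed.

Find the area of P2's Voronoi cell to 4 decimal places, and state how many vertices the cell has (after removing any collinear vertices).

Area of P2's cell: 1013.5413 (4 vertices)

1. box [0,80]×[0,21]: [(0, 0) (80, 0) (80, 21) (0, 21)]
2. ⊥bis P2·P0 via (31.02,17.395): [(32.8267, 0) (80, 0) (80, 21) (30.6456, 21)]  |A|=1013.5413
3. ⊥bis P2·P1 via (28.705,18.735): [(32.8267, 0) (80, 0) (80, 21) (30.6456, 21)]  |A|=1013.5413
4. canonical 4-gon: [(32.8267, 0) (80, 0) (80, 21) (30.6456, 21)]
5. shoelace: 1013.5413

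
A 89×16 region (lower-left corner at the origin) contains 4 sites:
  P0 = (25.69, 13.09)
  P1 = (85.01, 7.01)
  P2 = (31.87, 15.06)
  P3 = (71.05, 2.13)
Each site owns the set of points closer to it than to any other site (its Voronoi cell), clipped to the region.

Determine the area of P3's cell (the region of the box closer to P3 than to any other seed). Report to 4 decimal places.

Area of P3's cell: 409.0773

1. box [0,89]×[0,16]: [(0, 0) (89, 0) (89, 16) (0, 16)]
2. ⊥bis P3·P0 via (48.37,7.61): [(46.5313, 0) (89, 0) (89, 16) (50.3972, 16)]  |A|=648.5723
3. ⊥bis P3·P1 via (78.03,4.57): [(46.5313, 0) (79.6275, 0) (74.0344, 16) (50.3972, 16)]  |A|=453.8679
4. ⊥bis P3·P2 via (51.46,8.595): [(48.6235, 0) (79.6275, 0) (74.0344, 16) (53.9038, 16)]  |A|=409.0773
5. canonical 4-gon: [(48.6235, 0) (79.6275, 0) (74.0344, 16) (53.9038, 16)]
6. shoelace: 409.0773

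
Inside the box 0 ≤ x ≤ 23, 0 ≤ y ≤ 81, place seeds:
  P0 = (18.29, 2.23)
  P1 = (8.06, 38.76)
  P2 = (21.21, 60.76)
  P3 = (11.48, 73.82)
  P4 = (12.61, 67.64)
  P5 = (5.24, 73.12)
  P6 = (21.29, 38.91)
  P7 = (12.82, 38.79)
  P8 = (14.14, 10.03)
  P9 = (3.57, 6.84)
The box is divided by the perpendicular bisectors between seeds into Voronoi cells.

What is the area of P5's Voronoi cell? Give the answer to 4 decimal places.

1. box [0,23]×[0,81]: [(0, 0) (23, 0) (23, 81) (0, 81)]
2. ⊥bis P5·P0 via (11.765,37.675): [(0, 35.5092) (23, 39.7432) (23, 81) (0, 81)]  |A|=997.597
3. ⊥bis P5·P1 via (6.65,55.94): [(0, 55.3942) (23, 57.2819) (23, 81) (0, 81)]  |A|=567.2248
4. ⊥bis P5·P2 via (13.225,66.94): [(0, 55.3942) (4.5801, 55.7701) (23, 79.57) (23, 81) (0, 81)]  |A|=361.9519
5. ⊥bis P5·P3 via (8.36,73.47): [(0, 55.3942) (4.5801, 55.7701) (9.6157, 62.2765) (7.5153, 81) (0, 81)]  |A|=207.4181
6. ⊥bis P5·P4 via (8.925,70.38): [(0, 58.3769) (8.7353, 70.1248) (7.5153, 81) (0, 81)]  |A|=139.6746
7. ⊥bis P5·P6 via (13.265,56.015): [(0, 58.3769) (8.7353, 70.1248) (7.5153, 81) (0, 81)]  |A|=139.6746
8. ⊥bis P5·P7 via (9.03,55.955): [(0, 58.3769) (8.7353, 70.1248) (7.5153, 81) (0, 81)]  |A|=139.6746
9. ⊥bis P5·P8 via (9.69,41.575): [(0, 58.3769) (8.7353, 70.1248) (7.5153, 81) (0, 81)]  |A|=139.6746
10. ⊥bis P5·P9 via (4.405,39.98): [(0, 58.3769) (8.7353, 70.1248) (7.5153, 81) (0, 81)]  |A|=139.6746
11. canonical 4-gon: [(0, 58.3769) (8.7353, 70.1248) (7.5153, 81) (0, 81)]
12. shoelace: 139.6746

Area of P5's cell: 139.6746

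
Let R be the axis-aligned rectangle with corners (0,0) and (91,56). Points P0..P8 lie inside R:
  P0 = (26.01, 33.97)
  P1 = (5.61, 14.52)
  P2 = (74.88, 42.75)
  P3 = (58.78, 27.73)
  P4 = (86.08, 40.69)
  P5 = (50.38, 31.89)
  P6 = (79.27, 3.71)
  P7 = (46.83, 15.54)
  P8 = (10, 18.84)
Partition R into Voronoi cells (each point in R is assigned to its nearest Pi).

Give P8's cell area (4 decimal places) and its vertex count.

Area of P8's cell: 553.3414 (5 vertices)

1. box [0,91]×[0,56]: [(0, 0) (91, 0) (91, 56) (0, 56)]
2. ⊥bis P8·P0 via (18.005,26.405): [(0, 45.4572) (0, 0) (42.9586, 0)]  |A|=976.3899
3. ⊥bis P8·P1 via (7.805,16.68): [(0, 45.4572) (0, 24.6115) (24.219, 0) (42.9586, 0)]  |A|=678.357
4. ⊥bis P8·P2 via (42.44,30.795): [(0, 45.4572) (0, 24.6115) (24.219, 0) (42.9586, 0)]  |A|=678.357
5. ⊥bis P8·P3 via (34.39,23.285): [(37.6003, 5.67) (0, 45.4572) (0, 24.6115) (24.219, 0) (38.6336, 0)]  |A|=666.0955
6. ⊥bis P8·P4 via (48.04,29.765): [(37.6003, 5.67) (0, 45.4572) (0, 24.6115) (24.219, 0) (38.6336, 0)]  |A|=666.0955
7. ⊥bis P8·P5 via (30.19,25.365): [(36.0118, 7.3509) (0, 45.4572) (0, 24.6115) (24.219, 0) (38.3875, 0)]  |A|=661.5559
8. ⊥bis P8·P6 via (44.635,11.275): [(36.0118, 7.3509) (0, 45.4572) (0, 24.6115) (24.219, 0) (38.3875, 0)]  |A|=661.5559
9. ⊥bis P8·P7 via (28.415,17.19): [(28.2676, 15.5455) (0, 45.4572) (0, 24.6115) (24.219, 0) (26.8748, 0)]  |A|=553.3414
10. canonical 5-gon: [(28.2676, 15.5455) (0, 45.4572) (0, 24.6115) (24.219, 0) (26.8748, 0)]
11. shoelace: 553.3414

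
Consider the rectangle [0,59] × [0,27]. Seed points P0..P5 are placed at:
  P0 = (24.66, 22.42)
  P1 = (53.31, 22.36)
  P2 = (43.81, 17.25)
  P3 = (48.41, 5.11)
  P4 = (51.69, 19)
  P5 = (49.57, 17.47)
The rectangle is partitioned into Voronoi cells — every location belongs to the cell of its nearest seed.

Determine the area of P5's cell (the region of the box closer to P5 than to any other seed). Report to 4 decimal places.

Area of P5's cell: 57.5814

1. box [0,59]×[0,27]: [(0, 0) (59, 0) (59, 27) (0, 27)]
2. ⊥bis P5·P0 via (37.115,19.945): [(33.1516, 0) (59, 0) (59, 27) (38.5169, 27)]  |A|=625.4745
3. ⊥bis P5·P1 via (51.44,19.915): [(33.1516, 0) (59, 0) (59, 14.1329) (42.1765, 27) (38.5169, 27)]  |A|=517.2395
4. ⊥bis P5·P2 via (46.69,17.36): [(47.3531, 0) (59, 0) (59, 14.1329) (46.4465, 23.7341)]  |A|=226.9235
5. ⊥bis P5·P3 via (48.99,11.29): [(46.9144, 11.4848) (59, 10.3506) (59, 14.1329) (46.4465, 23.7341)]  |A|=97.4958
6. ⊥bis P5·P4 via (50.63,18.235): [(46.9144, 11.4848) (56.1255, 10.6203) (46.9259, 23.3675) (46.4465, 23.7341)]  |A|=57.5814
7. canonical 4-gon: [(46.9144, 11.4848) (56.1255, 10.6203) (46.9259, 23.3675) (46.4465, 23.7341)]
8. shoelace: 57.5814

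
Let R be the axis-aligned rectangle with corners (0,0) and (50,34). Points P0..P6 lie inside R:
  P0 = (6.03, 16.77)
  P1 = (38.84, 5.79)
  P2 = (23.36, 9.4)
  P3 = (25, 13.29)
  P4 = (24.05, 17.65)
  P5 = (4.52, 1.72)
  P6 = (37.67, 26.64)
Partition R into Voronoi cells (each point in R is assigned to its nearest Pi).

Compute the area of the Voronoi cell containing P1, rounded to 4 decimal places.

1. box [0,50]×[0,34]: [(0, 0) (50, 0) (50, 34) (0, 34)]
2. ⊥bis P1·P0 via (22.435,11.28): [(18.6601, 0) (50, 0) (50, 34) (30.0383, 34)]  |A|=872.1265
3. ⊥bis P1·P2 via (31.1,7.595): [(29.3288, 0) (50, 0) (50, 34) (37.2578, 34)]  |A|=568.0283
4. ⊥bis P1·P3 via (31.92,9.54): [(31.2768, 8.353) (29.3288, 0) (50, 0) (50, 34) (45.1751, 34)]  |A|=466.5009
5. ⊥bis P1·P4 via (31.445,11.72): [(36.5538, 18.091) (31.2768, 8.353) (29.3288, 0) (50, 0) (50, 34) (49.3112, 34)]  |A|=433.6001
6. ⊥bis P1·P5 via (21.68,3.755): [(36.5538, 18.091) (31.2768, 8.353) (29.3288, 0) (50, 0) (50, 34) (49.3112, 34)]  |A|=433.6001
7. ⊥bis P1·P6 via (38.255,16.215): [(35.452, 16.0577) (31.2768, 8.353) (29.3288, 0) (50, 0) (50, 16.8741)]  |A|=298.6417
8. canonical 5-gon: [(35.452, 16.0577) (31.2768, 8.353) (29.3288, 0) (50, 0) (50, 16.8741)]
9. shoelace: 298.6417

Area of P1's cell: 298.6417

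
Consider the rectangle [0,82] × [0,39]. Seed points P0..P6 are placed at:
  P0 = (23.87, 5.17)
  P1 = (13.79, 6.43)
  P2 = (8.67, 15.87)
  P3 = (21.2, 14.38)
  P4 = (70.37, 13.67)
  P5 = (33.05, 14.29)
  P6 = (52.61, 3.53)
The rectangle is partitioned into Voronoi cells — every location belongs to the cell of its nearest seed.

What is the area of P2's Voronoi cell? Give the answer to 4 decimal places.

Area of P2's cell: 480.0633

1. box [0,82]×[0,39]: [(0, 0) (82, 0) (82, 39) (0, 39)]
2. ⊥bis P2·P0 via (16.27,10.52): [(0, 0) (8.8645, 0) (36.3184, 39) (0, 39)]  |A|=881.0664
3. ⊥bis P2·P1 via (11.23,11.15): [(0, 5.0592) (20.1001, 15.9609) (36.3184, 39) (0, 39)]  |A|=759.4791
4. ⊥bis P2·P3 via (14.935,15.125): [(0, 5.0592) (14.6852, 13.024) (17.7741, 39) (0, 39)]  |A|=480.0633
5. ⊥bis P2·P4 via (39.52,14.77): [(0, 5.0592) (14.6852, 13.024) (17.7741, 39) (0, 39)]  |A|=480.0633
6. ⊥bis P2·P5 via (20.86,15.08): [(0, 5.0592) (14.6852, 13.024) (17.7741, 39) (0, 39)]  |A|=480.0633
7. ⊥bis P2·P6 via (30.64,9.7): [(0, 5.0592) (14.6852, 13.024) (17.7741, 39) (0, 39)]  |A|=480.0633
8. canonical 4-gon: [(0, 5.0592) (14.6852, 13.024) (17.7741, 39) (0, 39)]
9. shoelace: 480.0633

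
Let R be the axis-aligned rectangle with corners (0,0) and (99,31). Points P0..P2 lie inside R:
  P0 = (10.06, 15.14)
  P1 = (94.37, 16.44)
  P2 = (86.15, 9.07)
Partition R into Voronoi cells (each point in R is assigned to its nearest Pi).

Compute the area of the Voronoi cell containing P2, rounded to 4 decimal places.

1. box [0,99]×[0,31]: [(0, 0) (99, 0) (99, 31) (0, 31)]
2. ⊥bis P2·P0 via (48.105,12.105): [(47.1393, 0) (99, 0) (99, 31) (49.6123, 31)]  |A|=1569.3492
3. ⊥bis P2·P1 via (90.26,12.755): [(47.1393, 0) (99, 0) (99, 3.007) (73.9016, 31) (49.6123, 31)]  |A|=1218.06
4. canonical 5-gon: [(47.1393, 0) (99, 0) (99, 3.007) (73.9016, 31) (49.6123, 31)]
5. shoelace: 1218.06

Area of P2's cell: 1218.0600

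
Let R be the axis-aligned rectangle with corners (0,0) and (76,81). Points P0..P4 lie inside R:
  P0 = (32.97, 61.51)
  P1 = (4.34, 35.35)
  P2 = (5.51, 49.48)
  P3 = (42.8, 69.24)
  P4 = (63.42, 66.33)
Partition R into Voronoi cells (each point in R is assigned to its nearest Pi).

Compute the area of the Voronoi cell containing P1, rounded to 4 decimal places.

1. box [0,76]×[0,81]: [(0, 0) (76, 0) (76, 81) (0, 81)]
2. ⊥bis P1·P0 via (18.655,48.43): [(0, 68.8464) (0, 0) (62.9068, 0)]  |A|=2165.4526
3. ⊥bis P1·P2 via (4.925,42.415): [(25.7248, 40.6927) (0, 42.8228) (0, 0) (62.9068, 0)]  |A|=1830.7275
4. ⊥bis P1·P3 via (23.57,52.295): [(25.7248, 40.6927) (0, 42.8228) (0, 0) (62.9068, 0)]  |A|=1830.7275
5. ⊥bis P1·P4 via (33.88,50.84): [(57.3505, 6.0809) (25.7248, 40.6927) (0, 42.8228) (0, 0) (60.5392, 0)]  |A|=1823.5288
6. canonical 5-gon: [(57.3505, 6.0809) (25.7248, 40.6927) (0, 42.8228) (0, 0) (60.5392, 0)]
7. shoelace: 1823.5288

Area of P1's cell: 1823.5288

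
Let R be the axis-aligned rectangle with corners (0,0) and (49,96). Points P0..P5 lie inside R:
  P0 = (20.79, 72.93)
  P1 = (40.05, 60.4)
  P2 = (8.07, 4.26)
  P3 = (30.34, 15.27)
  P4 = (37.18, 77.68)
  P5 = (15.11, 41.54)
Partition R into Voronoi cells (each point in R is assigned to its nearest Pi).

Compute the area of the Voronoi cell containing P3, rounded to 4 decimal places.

Area of P3's cell: 1023.8109

1. box [0,49]×[0,96]: [(0, 0) (49, 0) (49, 96) (0, 96)]
2. ⊥bis P3·P0 via (25.565,44.1): [(0, 39.8658) (0, 0) (49, 0) (49, 47.9814)]  |A|=2152.2568
3. ⊥bis P3·P1 via (35.195,37.835): [(14.5533, 42.2762) (0, 39.8658) (0, 0) (49, 0) (49, 34.8648)]  |A|=1926.3439
4. ⊥bis P3·P2 via (19.205,9.765): [(14.5533, 42.2762) (3.9963, 40.5277) (24.0327, 0) (49, 0) (49, 34.8648)]  |A|=1359.691
5. ⊥bis P3·P4 via (33.76,46.475): [(14.5533, 42.2762) (3.9963, 40.5277) (24.0327, 0) (49, 0) (49, 34.8648)]  |A|=1359.691
6. ⊥bis P3·P5 via (22.725,28.405): [(37.9633, 37.2394) (12.8267, 22.6665) (24.0327, 0) (49, 0) (49, 34.8648)]  |A|=1023.8109
7. canonical 5-gon: [(37.9633, 37.2394) (12.8267, 22.6665) (24.0327, 0) (49, 0) (49, 34.8648)]
8. shoelace: 1023.8109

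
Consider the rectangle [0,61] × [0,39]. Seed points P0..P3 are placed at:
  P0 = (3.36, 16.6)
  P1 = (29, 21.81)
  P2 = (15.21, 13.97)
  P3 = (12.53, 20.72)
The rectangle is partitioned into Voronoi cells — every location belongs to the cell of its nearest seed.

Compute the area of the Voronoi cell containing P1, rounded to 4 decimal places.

1. box [0,61]×[0,39]: [(0, 0) (61, 0) (61, 39) (0, 39)]
2. ⊥bis P1·P0 via (16.18,19.205): [(20.0824, 0) (61, 0) (61, 39) (12.1577, 39)]  |A|=1750.3178
3. ⊥bis P1·P2 via (22.105,17.89): [(13.3003, 33.3768) (32.276, 0) (61, 0) (61, 39) (12.1577, 39)]  |A|=1546.827
4. ⊥bis P1·P3 via (20.765,21.265): [(20.8413, 20.1128) (32.276, 0) (61, 0) (61, 39) (19.5913, 39)]  |A|=1463.0031
5. canonical 5-gon: [(20.8413, 20.1128) (32.276, 0) (61, 0) (61, 39) (19.5913, 39)]
6. shoelace: 1463.0031

Area of P1's cell: 1463.0031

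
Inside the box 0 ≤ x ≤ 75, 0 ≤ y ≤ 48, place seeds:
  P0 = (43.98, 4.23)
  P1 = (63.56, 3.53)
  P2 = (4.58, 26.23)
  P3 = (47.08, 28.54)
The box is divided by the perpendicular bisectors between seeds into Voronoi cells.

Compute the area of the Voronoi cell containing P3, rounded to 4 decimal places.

1. box [0,75]×[0,48]: [(0, 0) (75, 0) (75, 48) (0, 48)]
2. ⊥bis P3·P0 via (45.53,16.385): [(0, 22.191) (75, 12.627) (75, 48) (0, 48)]  |A|=2294.3264
3. ⊥bis P3·P1 via (55.32,16.035): [(0, 22.191) (54.1776, 15.2823) (75, 29.0029) (75, 48) (0, 48)]  |A|=2123.8342
4. ⊥bis P3·P2 via (25.83,27.385): [(26.2946, 18.8379) (54.1776, 15.2823) (75, 29.0029) (75, 48) (24.7095, 48)]  |A|=1424.2249
5. canonical 5-gon: [(26.2946, 18.8379) (54.1776, 15.2823) (75, 29.0029) (75, 48) (24.7095, 48)]
6. shoelace: 1424.2249

Area of P3's cell: 1424.2249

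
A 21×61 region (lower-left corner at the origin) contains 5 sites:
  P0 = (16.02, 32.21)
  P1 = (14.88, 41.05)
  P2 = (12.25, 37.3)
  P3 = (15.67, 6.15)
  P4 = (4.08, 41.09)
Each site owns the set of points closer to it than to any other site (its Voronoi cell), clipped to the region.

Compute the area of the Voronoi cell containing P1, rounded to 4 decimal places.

Area of P1's cell: 257.3224

1. box [0,21]×[0,61]: [(0, 0) (21, 0) (21, 61) (0, 61)]
2. ⊥bis P1·P0 via (15.45,36.63): [(0, 34.6376) (21, 37.3457) (21, 61) (0, 61)]  |A|=525.1753
3. ⊥bis P1·P2 via (13.565,39.175): [(0, 48.6886) (16.923, 36.82) (21, 37.3457) (21, 61) (0, 61)]  |A|=406.283
4. ⊥bis P1·P3 via (15.275,23.6): [(0, 48.6886) (16.923, 36.82) (21, 37.3457) (21, 61) (0, 61)]  |A|=406.283
5. ⊥bis P1·P4 via (9.48,41.07): [(9.4836, 42.0374) (16.923, 36.82) (21, 37.3457) (21, 61) (9.5538, 61)]  |A|=257.3224
6. canonical 5-gon: [(9.4836, 42.0374) (16.923, 36.82) (21, 37.3457) (21, 61) (9.5538, 61)]
7. shoelace: 257.3224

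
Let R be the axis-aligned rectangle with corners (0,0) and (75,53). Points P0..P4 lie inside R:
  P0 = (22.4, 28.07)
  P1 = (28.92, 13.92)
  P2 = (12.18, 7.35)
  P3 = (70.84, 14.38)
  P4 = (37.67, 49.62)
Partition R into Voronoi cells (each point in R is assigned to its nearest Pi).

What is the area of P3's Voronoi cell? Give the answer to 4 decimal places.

Area of P3's cell: 997.2953

1. box [0,75]×[0,53]: [(0, 0) (75, 0) (75, 53) (0, 53)]
2. ⊥bis P3·P0 via (46.62,21.225): [(40.6214, 0) (75, 0) (75, 53) (55.6002, 53)]  |A|=1425.1272
3. ⊥bis P3·P1 via (49.88,14.15): [(49.6834, 32.0644) (50.0353, 0) (75, 0) (75, 53) (55.6002, 53)]  |A|=1274.2025
4. ⊥bis P3·P2 via (41.51,10.865): [(49.6834, 32.0644) (50.0353, 0) (75, 0) (75, 53) (55.6002, 53)]  |A|=1274.2025
5. ⊥bis P3·P4 via (54.255,32): [(49.7309, 27.7416) (50.0353, 0) (75, 0) (75, 51.5264)]  |A|=997.2953
6. canonical 4-gon: [(49.7309, 27.7416) (50.0353, 0) (75, 0) (75, 51.5264)]
7. shoelace: 997.2953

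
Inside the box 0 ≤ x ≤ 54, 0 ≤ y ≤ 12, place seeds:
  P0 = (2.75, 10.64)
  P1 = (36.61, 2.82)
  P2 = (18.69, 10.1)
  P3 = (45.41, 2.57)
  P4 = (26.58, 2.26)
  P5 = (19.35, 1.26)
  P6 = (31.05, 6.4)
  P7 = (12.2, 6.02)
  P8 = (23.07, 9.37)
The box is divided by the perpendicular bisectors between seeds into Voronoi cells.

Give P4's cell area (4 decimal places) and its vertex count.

Area of P4's cell: 41.7250 (5 vertices)

1. box [0,54]×[0,12]: [(0, 0) (54, 0) (54, 12) (0, 12)]
2. ⊥bis P4·P0 via (14.665,6.45): [(12.3968, 0) (54, 0) (54, 12) (16.6167, 12)]  |A|=473.919
3. ⊥bis P4·P1 via (31.595,2.54): [(12.3968, 0) (31.7368, 0) (31.0668, 12) (16.6167, 12)]  |A|=202.7408
4. ⊥bis P4·P2 via (22.635,6.18): [(16.4942, 0) (31.7368, 0) (31.0668, 12) (28.4181, 12)]  |A|=107.3481
5. ⊥bis P4·P3 via (35.995,2.415): [(16.4942, 0) (31.7368, 0) (31.0668, 12) (28.4181, 12)]  |A|=107.3481
6. ⊥bis P4·P5 via (22.965,1.76): [(22.388, 5.9315) (23.2084, 0) (31.7368, 0) (31.0668, 12) (28.4181, 12)]  |A|=87.4354
7. ⊥bis P4·P6 via (28.815,4.33): [(24.9468, 8.5065) (22.388, 5.9315) (23.2084, 0) (31.7368, 0) (31.667, 1.2507)]  |A|=48.8675
8. ⊥bis P4·P7 via (19.39,4.14): [(24.9468, 8.5065) (22.388, 5.9315) (23.2084, 0) (31.7368, 0) (31.667, 1.2507)]  |A|=48.8675
9. ⊥bis P4·P8 via (24.825,5.815): [(26.6193, 6.7008) (22.5589, 4.6963) (23.2084, 0) (31.7368, 0) (31.667, 1.2507)]  |A|=41.725
10. canonical 5-gon: [(26.6193, 6.7008) (22.5589, 4.6963) (23.2084, 0) (31.7368, 0) (31.667, 1.2507)]
11. shoelace: 41.725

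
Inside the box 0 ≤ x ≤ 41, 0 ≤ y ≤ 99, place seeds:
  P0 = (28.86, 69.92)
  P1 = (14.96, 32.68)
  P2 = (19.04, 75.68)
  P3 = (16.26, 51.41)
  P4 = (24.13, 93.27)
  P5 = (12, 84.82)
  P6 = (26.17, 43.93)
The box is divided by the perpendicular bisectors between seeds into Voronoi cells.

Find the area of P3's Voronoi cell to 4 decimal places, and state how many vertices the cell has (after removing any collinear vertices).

1. box [0,41]×[0,99]: [(0, 0) (41, 0) (41, 99) (0, 99)]
2. ⊥bis P3·P0 via (22.56,60.665): [(0, 76.0219) (0, 0) (41, 0) (41, 48.1126)]  |A|=2544.758
3. ⊥bis P3·P1 via (15.61,42.045): [(0, 76.0219) (0, 43.1284) (41, 40.2827) (41, 48.1126)]  |A|=834.8285
4. ⊥bis P3·P2 via (17.65,63.545): [(18.4665, 63.4515) (0, 65.5667) (0, 43.1284) (41, 40.2827) (41, 48.1126)]  |A|=738.293
5. ⊥bis P3·P4 via (20.195,72.34): [(18.4665, 63.4515) (0, 65.5667) (0, 43.1284) (41, 40.2827) (41, 48.1126)]  |A|=738.293
6. ⊥bis P3·P5 via (14.13,68.115): [(18.4665, 63.4515) (0, 65.5667) (0, 43.1284) (41, 40.2827) (41, 48.1126)]  |A|=738.293
7. ⊥bis P3·P6 via (21.215,47.67): [(28.1509, 56.8592) (18.4665, 63.4515) (0, 65.5667) (0, 43.1284) (16.9016, 41.9554)]  |A|=499.0027
8. canonical 5-gon: [(28.1509, 56.8592) (18.4665, 63.4515) (0, 65.5667) (0, 43.1284) (16.9016, 41.9554)]
9. shoelace: 499.0027

Area of P3's cell: 499.0027 (5 vertices)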